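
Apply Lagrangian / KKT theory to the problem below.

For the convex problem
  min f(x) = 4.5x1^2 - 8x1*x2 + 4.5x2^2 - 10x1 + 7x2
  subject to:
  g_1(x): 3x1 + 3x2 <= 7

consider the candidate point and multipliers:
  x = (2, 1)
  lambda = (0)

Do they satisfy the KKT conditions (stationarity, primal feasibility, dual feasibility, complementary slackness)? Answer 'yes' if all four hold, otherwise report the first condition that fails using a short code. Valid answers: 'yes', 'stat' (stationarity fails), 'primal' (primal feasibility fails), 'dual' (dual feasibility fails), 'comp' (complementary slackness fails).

Gradient of f: grad f(x) = Q x + c = (0, 0)
Constraint values g_i(x) = a_i^T x - b_i:
  g_1((2, 1)) = 2
Stationarity residual: grad f(x) + sum_i lambda_i a_i = (0, 0)
  -> stationarity OK
Primal feasibility (all g_i <= 0): FAILS
Dual feasibility (all lambda_i >= 0): OK
Complementary slackness (lambda_i * g_i(x) = 0 for all i): OK

Verdict: the first failing condition is primal_feasibility -> primal.

primal


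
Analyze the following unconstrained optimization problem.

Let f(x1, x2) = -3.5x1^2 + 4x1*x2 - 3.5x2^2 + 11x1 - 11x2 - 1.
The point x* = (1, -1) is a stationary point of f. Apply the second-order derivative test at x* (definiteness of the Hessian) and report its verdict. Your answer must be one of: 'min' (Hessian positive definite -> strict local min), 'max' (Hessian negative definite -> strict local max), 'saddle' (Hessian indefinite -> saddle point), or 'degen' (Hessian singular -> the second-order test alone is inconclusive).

Compute the Hessian H = grad^2 f:
  H = [[-7, 4], [4, -7]]
Verify stationarity: grad f(x*) = H x* + g = (0, 0).
Eigenvalues of H: -11, -3.
Both eigenvalues < 0, so H is negative definite -> x* is a strict local max.

max


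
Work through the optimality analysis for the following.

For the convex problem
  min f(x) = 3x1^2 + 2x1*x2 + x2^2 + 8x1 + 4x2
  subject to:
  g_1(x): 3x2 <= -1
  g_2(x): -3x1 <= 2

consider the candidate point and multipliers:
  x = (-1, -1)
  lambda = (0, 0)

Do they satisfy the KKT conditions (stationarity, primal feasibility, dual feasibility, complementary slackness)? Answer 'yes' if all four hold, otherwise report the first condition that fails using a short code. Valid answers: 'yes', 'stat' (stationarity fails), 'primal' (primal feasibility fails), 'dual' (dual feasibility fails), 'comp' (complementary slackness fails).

Gradient of f: grad f(x) = Q x + c = (0, 0)
Constraint values g_i(x) = a_i^T x - b_i:
  g_1((-1, -1)) = -2
  g_2((-1, -1)) = 1
Stationarity residual: grad f(x) + sum_i lambda_i a_i = (0, 0)
  -> stationarity OK
Primal feasibility (all g_i <= 0): FAILS
Dual feasibility (all lambda_i >= 0): OK
Complementary slackness (lambda_i * g_i(x) = 0 for all i): OK

Verdict: the first failing condition is primal_feasibility -> primal.

primal


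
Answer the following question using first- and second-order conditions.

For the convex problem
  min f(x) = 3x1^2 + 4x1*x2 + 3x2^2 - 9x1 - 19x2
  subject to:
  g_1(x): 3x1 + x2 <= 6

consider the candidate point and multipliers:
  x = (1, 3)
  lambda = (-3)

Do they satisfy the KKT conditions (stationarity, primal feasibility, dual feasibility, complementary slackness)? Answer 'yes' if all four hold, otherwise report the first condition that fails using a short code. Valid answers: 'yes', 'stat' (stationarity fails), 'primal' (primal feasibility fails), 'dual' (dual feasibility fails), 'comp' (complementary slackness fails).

Gradient of f: grad f(x) = Q x + c = (9, 3)
Constraint values g_i(x) = a_i^T x - b_i:
  g_1((1, 3)) = 0
Stationarity residual: grad f(x) + sum_i lambda_i a_i = (0, 0)
  -> stationarity OK
Primal feasibility (all g_i <= 0): OK
Dual feasibility (all lambda_i >= 0): FAILS
Complementary slackness (lambda_i * g_i(x) = 0 for all i): OK

Verdict: the first failing condition is dual_feasibility -> dual.

dual


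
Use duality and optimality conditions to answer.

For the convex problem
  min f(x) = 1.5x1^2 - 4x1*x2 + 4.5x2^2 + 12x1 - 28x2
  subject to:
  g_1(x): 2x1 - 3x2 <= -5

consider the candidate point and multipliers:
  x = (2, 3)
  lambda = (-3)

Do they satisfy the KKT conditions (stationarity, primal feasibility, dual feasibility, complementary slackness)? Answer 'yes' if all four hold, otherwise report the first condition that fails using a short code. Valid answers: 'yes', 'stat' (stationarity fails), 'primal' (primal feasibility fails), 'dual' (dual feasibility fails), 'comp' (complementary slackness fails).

Gradient of f: grad f(x) = Q x + c = (6, -9)
Constraint values g_i(x) = a_i^T x - b_i:
  g_1((2, 3)) = 0
Stationarity residual: grad f(x) + sum_i lambda_i a_i = (0, 0)
  -> stationarity OK
Primal feasibility (all g_i <= 0): OK
Dual feasibility (all lambda_i >= 0): FAILS
Complementary slackness (lambda_i * g_i(x) = 0 for all i): OK

Verdict: the first failing condition is dual_feasibility -> dual.

dual


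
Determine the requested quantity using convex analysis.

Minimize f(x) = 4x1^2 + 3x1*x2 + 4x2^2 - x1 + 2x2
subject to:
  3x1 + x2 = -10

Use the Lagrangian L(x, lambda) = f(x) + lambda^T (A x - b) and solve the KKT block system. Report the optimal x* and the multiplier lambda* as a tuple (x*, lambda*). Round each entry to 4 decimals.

Form the Lagrangian:
  L(x, lambda) = (1/2) x^T Q x + c^T x + lambda^T (A x - b)
Stationarity (grad_x L = 0): Q x + c + A^T lambda = 0.
Primal feasibility: A x = b.

This gives the KKT block system:
  [ Q   A^T ] [ x     ]   [-c ]
  [ A    0  ] [ lambda ] = [ b ]

Solving the linear system:
  x*      = (-3.2742, -0.1774)
  lambda* = (9.2419)
  f(x*)   = 47.6694

x* = (-3.2742, -0.1774), lambda* = (9.2419)


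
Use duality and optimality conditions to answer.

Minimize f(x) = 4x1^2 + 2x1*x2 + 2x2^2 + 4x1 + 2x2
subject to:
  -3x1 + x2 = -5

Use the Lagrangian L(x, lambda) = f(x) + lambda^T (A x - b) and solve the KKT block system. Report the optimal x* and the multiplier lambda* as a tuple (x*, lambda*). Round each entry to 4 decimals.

Form the Lagrangian:
  L(x, lambda) = (1/2) x^T Q x + c^T x + lambda^T (A x - b)
Stationarity (grad_x L = 0): Q x + c + A^T lambda = 0.
Primal feasibility: A x = b.

This gives the KKT block system:
  [ Q   A^T ] [ x     ]   [-c ]
  [ A    0  ] [ lambda ] = [ b ]

Solving the linear system:
  x*      = (1.0714, -1.7857)
  lambda* = (3)
  f(x*)   = 7.8571

x* = (1.0714, -1.7857), lambda* = (3)


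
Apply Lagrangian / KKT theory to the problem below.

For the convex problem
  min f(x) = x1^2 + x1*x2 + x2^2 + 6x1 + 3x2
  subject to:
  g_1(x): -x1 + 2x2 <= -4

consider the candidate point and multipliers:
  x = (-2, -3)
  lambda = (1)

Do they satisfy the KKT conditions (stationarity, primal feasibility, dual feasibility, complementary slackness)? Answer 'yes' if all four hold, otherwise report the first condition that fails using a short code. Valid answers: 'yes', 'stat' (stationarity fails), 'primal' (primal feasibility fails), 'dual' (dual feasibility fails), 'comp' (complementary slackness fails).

Gradient of f: grad f(x) = Q x + c = (-1, -5)
Constraint values g_i(x) = a_i^T x - b_i:
  g_1((-2, -3)) = 0
Stationarity residual: grad f(x) + sum_i lambda_i a_i = (-2, -3)
  -> stationarity FAILS
Primal feasibility (all g_i <= 0): OK
Dual feasibility (all lambda_i >= 0): OK
Complementary slackness (lambda_i * g_i(x) = 0 for all i): OK

Verdict: the first failing condition is stationarity -> stat.

stat


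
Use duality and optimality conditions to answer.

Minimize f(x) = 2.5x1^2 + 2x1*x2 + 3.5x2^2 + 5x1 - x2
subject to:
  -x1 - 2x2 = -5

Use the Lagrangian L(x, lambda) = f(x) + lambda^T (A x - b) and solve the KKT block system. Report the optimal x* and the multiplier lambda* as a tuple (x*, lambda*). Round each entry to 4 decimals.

Form the Lagrangian:
  L(x, lambda) = (1/2) x^T Q x + c^T x + lambda^T (A x - b)
Stationarity (grad_x L = 0): Q x + c + A^T lambda = 0.
Primal feasibility: A x = b.

This gives the KKT block system:
  [ Q   A^T ] [ x     ]   [-c ]
  [ A    0  ] [ lambda ] = [ b ]

Solving the linear system:
  x*      = (-0.3684, 2.6842)
  lambda* = (8.5263)
  f(x*)   = 19.0526

x* = (-0.3684, 2.6842), lambda* = (8.5263)


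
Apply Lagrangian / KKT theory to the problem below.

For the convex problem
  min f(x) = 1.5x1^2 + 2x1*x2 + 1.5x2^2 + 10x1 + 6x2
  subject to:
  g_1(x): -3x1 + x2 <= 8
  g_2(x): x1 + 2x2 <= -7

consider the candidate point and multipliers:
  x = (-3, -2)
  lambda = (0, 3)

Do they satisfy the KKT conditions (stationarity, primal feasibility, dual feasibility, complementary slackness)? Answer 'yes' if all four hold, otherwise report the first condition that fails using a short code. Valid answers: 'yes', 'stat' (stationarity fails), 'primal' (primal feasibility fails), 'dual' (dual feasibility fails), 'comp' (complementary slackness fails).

Gradient of f: grad f(x) = Q x + c = (-3, -6)
Constraint values g_i(x) = a_i^T x - b_i:
  g_1((-3, -2)) = -1
  g_2((-3, -2)) = 0
Stationarity residual: grad f(x) + sum_i lambda_i a_i = (0, 0)
  -> stationarity OK
Primal feasibility (all g_i <= 0): OK
Dual feasibility (all lambda_i >= 0): OK
Complementary slackness (lambda_i * g_i(x) = 0 for all i): OK

Verdict: yes, KKT holds.

yes


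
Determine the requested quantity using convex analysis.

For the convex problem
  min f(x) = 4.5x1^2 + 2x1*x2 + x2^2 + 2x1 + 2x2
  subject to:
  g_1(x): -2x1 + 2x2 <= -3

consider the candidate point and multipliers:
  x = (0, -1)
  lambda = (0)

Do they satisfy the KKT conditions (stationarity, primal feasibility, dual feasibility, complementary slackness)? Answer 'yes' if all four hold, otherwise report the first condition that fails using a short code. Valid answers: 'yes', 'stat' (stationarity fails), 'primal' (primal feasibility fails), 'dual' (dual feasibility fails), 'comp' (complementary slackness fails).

Gradient of f: grad f(x) = Q x + c = (0, 0)
Constraint values g_i(x) = a_i^T x - b_i:
  g_1((0, -1)) = 1
Stationarity residual: grad f(x) + sum_i lambda_i a_i = (0, 0)
  -> stationarity OK
Primal feasibility (all g_i <= 0): FAILS
Dual feasibility (all lambda_i >= 0): OK
Complementary slackness (lambda_i * g_i(x) = 0 for all i): OK

Verdict: the first failing condition is primal_feasibility -> primal.

primal


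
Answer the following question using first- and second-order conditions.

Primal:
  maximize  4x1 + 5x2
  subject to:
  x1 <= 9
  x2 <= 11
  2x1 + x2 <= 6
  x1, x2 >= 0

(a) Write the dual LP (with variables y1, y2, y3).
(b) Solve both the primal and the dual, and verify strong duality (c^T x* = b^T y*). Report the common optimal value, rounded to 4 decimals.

The standard primal-dual pair for 'max c^T x s.t. A x <= b, x >= 0' is:
  Dual:  min b^T y  s.t.  A^T y >= c,  y >= 0.

So the dual LP is:
  minimize  9y1 + 11y2 + 6y3
  subject to:
    y1 + 2y3 >= 4
    y2 + y3 >= 5
    y1, y2, y3 >= 0

Solving the primal: x* = (0, 6).
  primal value c^T x* = 30.
Solving the dual: y* = (0, 0, 5).
  dual value b^T y* = 30.
Strong duality: c^T x* = b^T y*. Confirmed.

30


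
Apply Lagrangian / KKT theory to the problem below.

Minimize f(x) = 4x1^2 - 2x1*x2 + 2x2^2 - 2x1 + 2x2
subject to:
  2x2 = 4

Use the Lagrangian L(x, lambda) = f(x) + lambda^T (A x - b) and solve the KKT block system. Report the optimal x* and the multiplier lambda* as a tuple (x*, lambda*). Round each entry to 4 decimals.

Form the Lagrangian:
  L(x, lambda) = (1/2) x^T Q x + c^T x + lambda^T (A x - b)
Stationarity (grad_x L = 0): Q x + c + A^T lambda = 0.
Primal feasibility: A x = b.

This gives the KKT block system:
  [ Q   A^T ] [ x     ]   [-c ]
  [ A    0  ] [ lambda ] = [ b ]

Solving the linear system:
  x*      = (0.75, 2)
  lambda* = (-4.25)
  f(x*)   = 9.75

x* = (0.75, 2), lambda* = (-4.25)


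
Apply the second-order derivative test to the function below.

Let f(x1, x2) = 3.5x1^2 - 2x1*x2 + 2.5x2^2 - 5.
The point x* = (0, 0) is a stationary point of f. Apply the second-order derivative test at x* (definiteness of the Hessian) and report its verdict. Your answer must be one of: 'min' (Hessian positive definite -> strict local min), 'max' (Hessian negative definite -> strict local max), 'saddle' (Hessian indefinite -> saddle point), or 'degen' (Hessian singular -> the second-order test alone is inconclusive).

Compute the Hessian H = grad^2 f:
  H = [[7, -2], [-2, 5]]
Verify stationarity: grad f(x*) = H x* + g = (0, 0).
Eigenvalues of H: 3.7639, 8.2361.
Both eigenvalues > 0, so H is positive definite -> x* is a strict local min.

min


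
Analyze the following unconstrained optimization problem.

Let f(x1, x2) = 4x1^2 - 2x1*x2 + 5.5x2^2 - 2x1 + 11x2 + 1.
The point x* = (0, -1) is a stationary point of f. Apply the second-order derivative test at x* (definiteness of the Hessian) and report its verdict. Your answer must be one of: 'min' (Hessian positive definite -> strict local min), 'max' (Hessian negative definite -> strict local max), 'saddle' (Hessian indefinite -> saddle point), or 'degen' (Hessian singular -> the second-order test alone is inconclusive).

Compute the Hessian H = grad^2 f:
  H = [[8, -2], [-2, 11]]
Verify stationarity: grad f(x*) = H x* + g = (0, 0).
Eigenvalues of H: 7, 12.
Both eigenvalues > 0, so H is positive definite -> x* is a strict local min.

min


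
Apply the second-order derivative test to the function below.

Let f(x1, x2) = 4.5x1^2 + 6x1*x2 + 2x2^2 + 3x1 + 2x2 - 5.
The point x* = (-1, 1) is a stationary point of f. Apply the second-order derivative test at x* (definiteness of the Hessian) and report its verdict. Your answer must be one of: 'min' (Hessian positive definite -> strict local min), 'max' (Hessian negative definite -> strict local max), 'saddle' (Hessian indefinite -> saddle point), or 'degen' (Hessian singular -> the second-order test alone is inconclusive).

Compute the Hessian H = grad^2 f:
  H = [[9, 6], [6, 4]]
Verify stationarity: grad f(x*) = H x* + g = (0, 0).
Eigenvalues of H: 0, 13.
H has a zero eigenvalue (singular; positive semidefinite but not definite), so H is neither positive definite, negative definite, nor indefinite. The second-order test alone is inconclusive -> degen.
(Indeed, f is constant along the null direction of H through x*, so x* is not a strict local extremum.)

degen


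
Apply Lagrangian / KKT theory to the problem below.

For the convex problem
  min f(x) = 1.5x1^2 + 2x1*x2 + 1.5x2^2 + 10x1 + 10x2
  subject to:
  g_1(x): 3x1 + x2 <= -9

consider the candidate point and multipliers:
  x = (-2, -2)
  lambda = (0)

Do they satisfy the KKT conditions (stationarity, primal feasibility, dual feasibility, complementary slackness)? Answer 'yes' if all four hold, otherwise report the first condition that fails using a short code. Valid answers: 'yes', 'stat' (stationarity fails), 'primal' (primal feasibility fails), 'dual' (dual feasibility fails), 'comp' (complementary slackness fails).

Gradient of f: grad f(x) = Q x + c = (0, 0)
Constraint values g_i(x) = a_i^T x - b_i:
  g_1((-2, -2)) = 1
Stationarity residual: grad f(x) + sum_i lambda_i a_i = (0, 0)
  -> stationarity OK
Primal feasibility (all g_i <= 0): FAILS
Dual feasibility (all lambda_i >= 0): OK
Complementary slackness (lambda_i * g_i(x) = 0 for all i): OK

Verdict: the first failing condition is primal_feasibility -> primal.

primal


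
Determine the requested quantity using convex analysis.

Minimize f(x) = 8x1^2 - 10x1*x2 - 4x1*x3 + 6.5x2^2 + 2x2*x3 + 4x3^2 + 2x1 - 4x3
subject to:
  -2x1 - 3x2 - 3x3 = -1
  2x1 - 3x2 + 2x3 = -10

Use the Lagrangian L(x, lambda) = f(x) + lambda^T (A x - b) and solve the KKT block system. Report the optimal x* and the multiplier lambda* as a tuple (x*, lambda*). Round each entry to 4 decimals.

Form the Lagrangian:
  L(x, lambda) = (1/2) x^T Q x + c^T x + lambda^T (A x - b)
Stationarity (grad_x L = 0): Q x + c + A^T lambda = 0.
Primal feasibility: A x = b.

This gives the KKT block system:
  [ Q   A^T ] [ x     ]   [-c ]
  [ A    0  ] [ lambda ] = [ b ]

Solving the linear system:
  x*      = (-0.097, 2.1204, -1.7224)
  lambda* = (0.7152, 7.6482)
  f(x*)   = 41.9463

x* = (-0.097, 2.1204, -1.7224), lambda* = (0.7152, 7.6482)


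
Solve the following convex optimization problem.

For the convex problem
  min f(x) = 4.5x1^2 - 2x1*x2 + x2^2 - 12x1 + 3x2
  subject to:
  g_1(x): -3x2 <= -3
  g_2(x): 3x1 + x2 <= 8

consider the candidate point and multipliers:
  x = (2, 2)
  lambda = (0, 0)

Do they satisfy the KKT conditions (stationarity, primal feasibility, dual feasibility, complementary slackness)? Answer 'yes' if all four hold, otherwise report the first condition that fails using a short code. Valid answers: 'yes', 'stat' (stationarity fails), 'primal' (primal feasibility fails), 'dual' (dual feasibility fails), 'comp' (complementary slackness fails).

Gradient of f: grad f(x) = Q x + c = (2, 3)
Constraint values g_i(x) = a_i^T x - b_i:
  g_1((2, 2)) = -3
  g_2((2, 2)) = 0
Stationarity residual: grad f(x) + sum_i lambda_i a_i = (2, 3)
  -> stationarity FAILS
Primal feasibility (all g_i <= 0): OK
Dual feasibility (all lambda_i >= 0): OK
Complementary slackness (lambda_i * g_i(x) = 0 for all i): OK

Verdict: the first failing condition is stationarity -> stat.

stat


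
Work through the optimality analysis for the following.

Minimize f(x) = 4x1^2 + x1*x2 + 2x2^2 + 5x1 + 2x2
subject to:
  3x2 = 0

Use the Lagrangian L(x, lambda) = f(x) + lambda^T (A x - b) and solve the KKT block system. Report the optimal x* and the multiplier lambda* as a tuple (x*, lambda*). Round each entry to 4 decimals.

Form the Lagrangian:
  L(x, lambda) = (1/2) x^T Q x + c^T x + lambda^T (A x - b)
Stationarity (grad_x L = 0): Q x + c + A^T lambda = 0.
Primal feasibility: A x = b.

This gives the KKT block system:
  [ Q   A^T ] [ x     ]   [-c ]
  [ A    0  ] [ lambda ] = [ b ]

Solving the linear system:
  x*      = (-0.625, 0)
  lambda* = (-0.4583)
  f(x*)   = -1.5625

x* = (-0.625, 0), lambda* = (-0.4583)


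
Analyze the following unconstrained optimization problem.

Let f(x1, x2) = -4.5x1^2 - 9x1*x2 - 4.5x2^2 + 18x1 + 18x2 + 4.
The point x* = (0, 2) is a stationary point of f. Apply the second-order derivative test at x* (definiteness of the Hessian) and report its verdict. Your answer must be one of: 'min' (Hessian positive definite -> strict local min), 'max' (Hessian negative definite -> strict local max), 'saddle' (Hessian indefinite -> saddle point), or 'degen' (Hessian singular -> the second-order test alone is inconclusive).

Compute the Hessian H = grad^2 f:
  H = [[-9, -9], [-9, -9]]
Verify stationarity: grad f(x*) = H x* + g = (0, 0).
Eigenvalues of H: -18, 0.
H has a zero eigenvalue (singular; negative semidefinite but not definite), so H is neither positive definite, negative definite, nor indefinite. The second-order test alone is inconclusive -> degen.
(Indeed, f is constant along the null direction of H through x*, so x* is not a strict local extremum.)

degen


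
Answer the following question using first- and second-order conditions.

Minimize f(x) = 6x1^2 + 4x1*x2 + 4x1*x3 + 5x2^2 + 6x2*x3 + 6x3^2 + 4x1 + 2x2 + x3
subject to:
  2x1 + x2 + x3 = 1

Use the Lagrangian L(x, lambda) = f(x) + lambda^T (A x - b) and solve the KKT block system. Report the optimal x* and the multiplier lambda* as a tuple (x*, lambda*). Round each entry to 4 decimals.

Form the Lagrangian:
  L(x, lambda) = (1/2) x^T Q x + c^T x + lambda^T (A x - b)
Stationarity (grad_x L = 0): Q x + c + A^T lambda = 0.
Primal feasibility: A x = b.

This gives the KKT block system:
  [ Q   A^T ] [ x     ]   [-c ]
  [ A    0  ] [ lambda ] = [ b ]

Solving the linear system:
  x*      = (0.4054, 0.0135, 0.1757)
  lambda* = (-4.8108)
  f(x*)   = 3.3176

x* = (0.4054, 0.0135, 0.1757), lambda* = (-4.8108)


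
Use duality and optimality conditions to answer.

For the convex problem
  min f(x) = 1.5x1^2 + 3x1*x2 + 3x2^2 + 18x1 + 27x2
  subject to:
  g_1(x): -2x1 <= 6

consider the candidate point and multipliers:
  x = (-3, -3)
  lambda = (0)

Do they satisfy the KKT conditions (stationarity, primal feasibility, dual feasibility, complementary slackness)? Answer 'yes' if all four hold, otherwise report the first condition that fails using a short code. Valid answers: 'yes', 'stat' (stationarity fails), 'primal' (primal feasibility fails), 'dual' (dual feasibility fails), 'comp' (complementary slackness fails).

Gradient of f: grad f(x) = Q x + c = (0, 0)
Constraint values g_i(x) = a_i^T x - b_i:
  g_1((-3, -3)) = 0
Stationarity residual: grad f(x) + sum_i lambda_i a_i = (0, 0)
  -> stationarity OK
Primal feasibility (all g_i <= 0): OK
Dual feasibility (all lambda_i >= 0): OK
Complementary slackness (lambda_i * g_i(x) = 0 for all i): OK

Verdict: yes, KKT holds.

yes


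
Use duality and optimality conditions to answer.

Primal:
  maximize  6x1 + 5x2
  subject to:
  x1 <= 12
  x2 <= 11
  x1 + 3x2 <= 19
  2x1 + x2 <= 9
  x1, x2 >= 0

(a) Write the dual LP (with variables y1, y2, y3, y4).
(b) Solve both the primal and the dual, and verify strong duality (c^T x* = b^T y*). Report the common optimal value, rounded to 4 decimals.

The standard primal-dual pair for 'max c^T x s.t. A x <= b, x >= 0' is:
  Dual:  min b^T y  s.t.  A^T y >= c,  y >= 0.

So the dual LP is:
  minimize  12y1 + 11y2 + 19y3 + 9y4
  subject to:
    y1 + y3 + 2y4 >= 6
    y2 + 3y3 + y4 >= 5
    y1, y2, y3, y4 >= 0

Solving the primal: x* = (1.6, 5.8).
  primal value c^T x* = 38.6.
Solving the dual: y* = (0, 0, 0.8, 2.6).
  dual value b^T y* = 38.6.
Strong duality: c^T x* = b^T y*. Confirmed.

38.6


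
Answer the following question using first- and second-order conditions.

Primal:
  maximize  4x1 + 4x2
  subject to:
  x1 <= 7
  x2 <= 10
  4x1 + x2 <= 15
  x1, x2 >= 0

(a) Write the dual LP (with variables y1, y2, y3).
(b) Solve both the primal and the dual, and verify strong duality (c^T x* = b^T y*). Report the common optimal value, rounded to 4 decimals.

The standard primal-dual pair for 'max c^T x s.t. A x <= b, x >= 0' is:
  Dual:  min b^T y  s.t.  A^T y >= c,  y >= 0.

So the dual LP is:
  minimize  7y1 + 10y2 + 15y3
  subject to:
    y1 + 4y3 >= 4
    y2 + y3 >= 4
    y1, y2, y3 >= 0

Solving the primal: x* = (1.25, 10).
  primal value c^T x* = 45.
Solving the dual: y* = (0, 3, 1).
  dual value b^T y* = 45.
Strong duality: c^T x* = b^T y*. Confirmed.

45


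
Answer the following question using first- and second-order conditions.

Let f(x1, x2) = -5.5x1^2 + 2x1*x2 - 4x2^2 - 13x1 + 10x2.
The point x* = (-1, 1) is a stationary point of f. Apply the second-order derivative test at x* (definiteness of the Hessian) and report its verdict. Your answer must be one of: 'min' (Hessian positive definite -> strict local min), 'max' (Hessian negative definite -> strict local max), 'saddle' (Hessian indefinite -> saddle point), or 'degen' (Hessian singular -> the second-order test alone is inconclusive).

Compute the Hessian H = grad^2 f:
  H = [[-11, 2], [2, -8]]
Verify stationarity: grad f(x*) = H x* + g = (0, 0).
Eigenvalues of H: -12, -7.
Both eigenvalues < 0, so H is negative definite -> x* is a strict local max.

max


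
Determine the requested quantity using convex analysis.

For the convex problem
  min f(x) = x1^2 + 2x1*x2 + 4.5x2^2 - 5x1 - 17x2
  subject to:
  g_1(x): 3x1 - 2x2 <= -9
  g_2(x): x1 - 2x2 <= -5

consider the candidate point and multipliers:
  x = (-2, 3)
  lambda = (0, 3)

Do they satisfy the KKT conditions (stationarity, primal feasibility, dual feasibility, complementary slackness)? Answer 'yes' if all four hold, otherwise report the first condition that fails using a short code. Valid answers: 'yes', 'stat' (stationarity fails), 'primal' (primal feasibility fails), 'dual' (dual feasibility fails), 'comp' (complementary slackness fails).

Gradient of f: grad f(x) = Q x + c = (-3, 6)
Constraint values g_i(x) = a_i^T x - b_i:
  g_1((-2, 3)) = -3
  g_2((-2, 3)) = -3
Stationarity residual: grad f(x) + sum_i lambda_i a_i = (0, 0)
  -> stationarity OK
Primal feasibility (all g_i <= 0): OK
Dual feasibility (all lambda_i >= 0): OK
Complementary slackness (lambda_i * g_i(x) = 0 for all i): FAILS

Verdict: the first failing condition is complementary_slackness -> comp.

comp


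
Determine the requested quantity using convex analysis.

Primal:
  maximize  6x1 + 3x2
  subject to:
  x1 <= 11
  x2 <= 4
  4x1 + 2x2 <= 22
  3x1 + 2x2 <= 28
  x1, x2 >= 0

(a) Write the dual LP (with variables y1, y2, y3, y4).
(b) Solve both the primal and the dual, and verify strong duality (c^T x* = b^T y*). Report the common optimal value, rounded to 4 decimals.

The standard primal-dual pair for 'max c^T x s.t. A x <= b, x >= 0' is:
  Dual:  min b^T y  s.t.  A^T y >= c,  y >= 0.

So the dual LP is:
  minimize  11y1 + 4y2 + 22y3 + 28y4
  subject to:
    y1 + 4y3 + 3y4 >= 6
    y2 + 2y3 + 2y4 >= 3
    y1, y2, y3, y4 >= 0

Solving the primal: x* = (5.5, 0).
  primal value c^T x* = 33.
Solving the dual: y* = (0, 0, 1.5, 0).
  dual value b^T y* = 33.
Strong duality: c^T x* = b^T y*. Confirmed.

33


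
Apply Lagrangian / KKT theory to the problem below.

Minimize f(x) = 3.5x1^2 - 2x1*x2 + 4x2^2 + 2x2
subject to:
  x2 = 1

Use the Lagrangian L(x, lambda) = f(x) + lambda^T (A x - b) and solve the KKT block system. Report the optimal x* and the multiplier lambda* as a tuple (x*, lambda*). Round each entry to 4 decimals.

Form the Lagrangian:
  L(x, lambda) = (1/2) x^T Q x + c^T x + lambda^T (A x - b)
Stationarity (grad_x L = 0): Q x + c + A^T lambda = 0.
Primal feasibility: A x = b.

This gives the KKT block system:
  [ Q   A^T ] [ x     ]   [-c ]
  [ A    0  ] [ lambda ] = [ b ]

Solving the linear system:
  x*      = (0.2857, 1)
  lambda* = (-9.4286)
  f(x*)   = 5.7143

x* = (0.2857, 1), lambda* = (-9.4286)


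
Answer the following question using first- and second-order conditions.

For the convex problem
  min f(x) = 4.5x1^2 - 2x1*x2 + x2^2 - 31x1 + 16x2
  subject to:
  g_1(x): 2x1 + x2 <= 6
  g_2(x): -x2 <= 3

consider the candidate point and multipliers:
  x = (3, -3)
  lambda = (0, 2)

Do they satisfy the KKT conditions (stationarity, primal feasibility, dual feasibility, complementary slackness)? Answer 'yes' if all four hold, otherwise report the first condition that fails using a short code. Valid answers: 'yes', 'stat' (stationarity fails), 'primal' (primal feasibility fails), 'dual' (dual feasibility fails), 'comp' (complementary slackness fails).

Gradient of f: grad f(x) = Q x + c = (2, 4)
Constraint values g_i(x) = a_i^T x - b_i:
  g_1((3, -3)) = -3
  g_2((3, -3)) = 0
Stationarity residual: grad f(x) + sum_i lambda_i a_i = (2, 2)
  -> stationarity FAILS
Primal feasibility (all g_i <= 0): OK
Dual feasibility (all lambda_i >= 0): OK
Complementary slackness (lambda_i * g_i(x) = 0 for all i): OK

Verdict: the first failing condition is stationarity -> stat.

stat


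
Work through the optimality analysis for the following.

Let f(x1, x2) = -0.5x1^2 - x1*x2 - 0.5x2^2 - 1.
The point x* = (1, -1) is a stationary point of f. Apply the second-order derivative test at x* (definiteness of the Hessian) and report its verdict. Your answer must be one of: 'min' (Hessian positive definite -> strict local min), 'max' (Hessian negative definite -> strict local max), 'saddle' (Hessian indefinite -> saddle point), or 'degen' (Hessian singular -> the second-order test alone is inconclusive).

Compute the Hessian H = grad^2 f:
  H = [[-1, -1], [-1, -1]]
Verify stationarity: grad f(x*) = H x* + g = (0, 0).
Eigenvalues of H: -2, 0.
H has a zero eigenvalue (singular; negative semidefinite but not definite), so H is neither positive definite, negative definite, nor indefinite. The second-order test alone is inconclusive -> degen.
(Indeed, f is constant along the null direction of H through x*, so x* is not a strict local extremum.)

degen


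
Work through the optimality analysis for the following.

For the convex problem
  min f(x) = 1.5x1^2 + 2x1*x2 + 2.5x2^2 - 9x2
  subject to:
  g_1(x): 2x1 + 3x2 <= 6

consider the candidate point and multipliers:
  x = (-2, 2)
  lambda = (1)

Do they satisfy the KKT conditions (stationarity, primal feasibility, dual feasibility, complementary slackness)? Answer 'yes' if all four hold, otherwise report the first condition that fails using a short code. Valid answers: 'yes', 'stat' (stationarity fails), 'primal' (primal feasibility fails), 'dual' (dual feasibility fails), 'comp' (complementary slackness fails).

Gradient of f: grad f(x) = Q x + c = (-2, -3)
Constraint values g_i(x) = a_i^T x - b_i:
  g_1((-2, 2)) = -4
Stationarity residual: grad f(x) + sum_i lambda_i a_i = (0, 0)
  -> stationarity OK
Primal feasibility (all g_i <= 0): OK
Dual feasibility (all lambda_i >= 0): OK
Complementary slackness (lambda_i * g_i(x) = 0 for all i): FAILS

Verdict: the first failing condition is complementary_slackness -> comp.

comp


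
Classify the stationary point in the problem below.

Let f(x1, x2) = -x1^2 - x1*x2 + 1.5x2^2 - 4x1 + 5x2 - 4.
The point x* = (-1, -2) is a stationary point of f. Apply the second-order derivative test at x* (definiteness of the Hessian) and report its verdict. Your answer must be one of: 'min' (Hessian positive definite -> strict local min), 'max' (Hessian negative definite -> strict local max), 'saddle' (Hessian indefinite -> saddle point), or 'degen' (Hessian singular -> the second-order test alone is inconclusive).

Compute the Hessian H = grad^2 f:
  H = [[-2, -1], [-1, 3]]
Verify stationarity: grad f(x*) = H x* + g = (0, 0).
Eigenvalues of H: -2.1926, 3.1926.
Eigenvalues have mixed signs, so H is indefinite -> x* is a saddle point.

saddle


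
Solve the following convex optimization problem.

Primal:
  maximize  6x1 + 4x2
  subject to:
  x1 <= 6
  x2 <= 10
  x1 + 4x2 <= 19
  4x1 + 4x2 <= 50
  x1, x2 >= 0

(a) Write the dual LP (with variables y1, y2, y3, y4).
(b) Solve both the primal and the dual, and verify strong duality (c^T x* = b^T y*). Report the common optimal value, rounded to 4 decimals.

The standard primal-dual pair for 'max c^T x s.t. A x <= b, x >= 0' is:
  Dual:  min b^T y  s.t.  A^T y >= c,  y >= 0.

So the dual LP is:
  minimize  6y1 + 10y2 + 19y3 + 50y4
  subject to:
    y1 + y3 + 4y4 >= 6
    y2 + 4y3 + 4y4 >= 4
    y1, y2, y3, y4 >= 0

Solving the primal: x* = (6, 3.25).
  primal value c^T x* = 49.
Solving the dual: y* = (5, 0, 1, 0).
  dual value b^T y* = 49.
Strong duality: c^T x* = b^T y*. Confirmed.

49


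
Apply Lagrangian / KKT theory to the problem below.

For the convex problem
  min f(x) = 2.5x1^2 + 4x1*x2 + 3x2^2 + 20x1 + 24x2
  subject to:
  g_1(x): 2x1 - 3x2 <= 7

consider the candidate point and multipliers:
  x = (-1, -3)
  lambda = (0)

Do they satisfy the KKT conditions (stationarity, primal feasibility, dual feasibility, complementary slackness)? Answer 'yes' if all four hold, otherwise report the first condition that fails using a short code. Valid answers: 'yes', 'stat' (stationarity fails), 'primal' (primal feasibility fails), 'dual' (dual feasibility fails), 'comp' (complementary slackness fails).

Gradient of f: grad f(x) = Q x + c = (3, 2)
Constraint values g_i(x) = a_i^T x - b_i:
  g_1((-1, -3)) = 0
Stationarity residual: grad f(x) + sum_i lambda_i a_i = (3, 2)
  -> stationarity FAILS
Primal feasibility (all g_i <= 0): OK
Dual feasibility (all lambda_i >= 0): OK
Complementary slackness (lambda_i * g_i(x) = 0 for all i): OK

Verdict: the first failing condition is stationarity -> stat.

stat


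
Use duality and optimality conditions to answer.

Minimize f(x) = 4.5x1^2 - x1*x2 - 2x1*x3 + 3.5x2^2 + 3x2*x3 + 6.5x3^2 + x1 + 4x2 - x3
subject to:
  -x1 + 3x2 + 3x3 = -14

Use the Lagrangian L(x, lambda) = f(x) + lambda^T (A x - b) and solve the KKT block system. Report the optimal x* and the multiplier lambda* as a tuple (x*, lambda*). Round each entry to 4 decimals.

Form the Lagrangian:
  L(x, lambda) = (1/2) x^T Q x + c^T x + lambda^T (A x - b)
Stationarity (grad_x L = 0): Q x + c + A^T lambda = 0.
Primal feasibility: A x = b.

This gives the KKT block system:
  [ Q   A^T ] [ x     ]   [-c ]
  [ A    0  ] [ lambda ] = [ b ]

Solving the linear system:
  x*      = (0.1847, -3.6597, -0.9454)
  lambda* = (8.2129)
  f(x*)   = 50.7361

x* = (0.1847, -3.6597, -0.9454), lambda* = (8.2129)


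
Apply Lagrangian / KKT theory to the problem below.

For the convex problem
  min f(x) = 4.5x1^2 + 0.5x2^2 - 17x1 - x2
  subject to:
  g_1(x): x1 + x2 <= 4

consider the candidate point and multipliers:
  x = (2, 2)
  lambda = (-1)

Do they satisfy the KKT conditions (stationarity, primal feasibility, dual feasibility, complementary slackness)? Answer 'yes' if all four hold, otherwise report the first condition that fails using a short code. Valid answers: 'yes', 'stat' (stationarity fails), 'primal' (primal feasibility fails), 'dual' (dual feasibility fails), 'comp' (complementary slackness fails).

Gradient of f: grad f(x) = Q x + c = (1, 1)
Constraint values g_i(x) = a_i^T x - b_i:
  g_1((2, 2)) = 0
Stationarity residual: grad f(x) + sum_i lambda_i a_i = (0, 0)
  -> stationarity OK
Primal feasibility (all g_i <= 0): OK
Dual feasibility (all lambda_i >= 0): FAILS
Complementary slackness (lambda_i * g_i(x) = 0 for all i): OK

Verdict: the first failing condition is dual_feasibility -> dual.

dual


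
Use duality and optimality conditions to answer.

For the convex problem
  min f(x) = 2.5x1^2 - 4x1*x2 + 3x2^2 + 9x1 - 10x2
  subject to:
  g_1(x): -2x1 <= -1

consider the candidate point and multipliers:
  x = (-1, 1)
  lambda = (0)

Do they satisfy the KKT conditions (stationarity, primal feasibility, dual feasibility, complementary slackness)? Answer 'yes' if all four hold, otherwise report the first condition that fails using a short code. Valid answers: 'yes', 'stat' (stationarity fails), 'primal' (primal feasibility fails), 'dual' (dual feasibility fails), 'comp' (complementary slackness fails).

Gradient of f: grad f(x) = Q x + c = (0, 0)
Constraint values g_i(x) = a_i^T x - b_i:
  g_1((-1, 1)) = 3
Stationarity residual: grad f(x) + sum_i lambda_i a_i = (0, 0)
  -> stationarity OK
Primal feasibility (all g_i <= 0): FAILS
Dual feasibility (all lambda_i >= 0): OK
Complementary slackness (lambda_i * g_i(x) = 0 for all i): OK

Verdict: the first failing condition is primal_feasibility -> primal.

primal


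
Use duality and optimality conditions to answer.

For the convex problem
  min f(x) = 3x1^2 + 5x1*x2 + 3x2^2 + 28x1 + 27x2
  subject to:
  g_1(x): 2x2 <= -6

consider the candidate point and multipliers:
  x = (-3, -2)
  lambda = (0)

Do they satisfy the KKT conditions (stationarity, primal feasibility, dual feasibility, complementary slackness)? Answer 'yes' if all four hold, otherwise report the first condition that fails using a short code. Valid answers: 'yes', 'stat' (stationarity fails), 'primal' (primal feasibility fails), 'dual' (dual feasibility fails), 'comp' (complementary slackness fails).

Gradient of f: grad f(x) = Q x + c = (0, 0)
Constraint values g_i(x) = a_i^T x - b_i:
  g_1((-3, -2)) = 2
Stationarity residual: grad f(x) + sum_i lambda_i a_i = (0, 0)
  -> stationarity OK
Primal feasibility (all g_i <= 0): FAILS
Dual feasibility (all lambda_i >= 0): OK
Complementary slackness (lambda_i * g_i(x) = 0 for all i): OK

Verdict: the first failing condition is primal_feasibility -> primal.

primal


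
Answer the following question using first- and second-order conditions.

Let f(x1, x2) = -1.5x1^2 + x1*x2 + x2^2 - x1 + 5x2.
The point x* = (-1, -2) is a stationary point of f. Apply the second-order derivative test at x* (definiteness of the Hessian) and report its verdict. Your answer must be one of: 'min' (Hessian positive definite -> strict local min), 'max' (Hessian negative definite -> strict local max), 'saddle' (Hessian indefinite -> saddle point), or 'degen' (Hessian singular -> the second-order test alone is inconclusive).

Compute the Hessian H = grad^2 f:
  H = [[-3, 1], [1, 2]]
Verify stationarity: grad f(x*) = H x* + g = (0, 0).
Eigenvalues of H: -3.1926, 2.1926.
Eigenvalues have mixed signs, so H is indefinite -> x* is a saddle point.

saddle


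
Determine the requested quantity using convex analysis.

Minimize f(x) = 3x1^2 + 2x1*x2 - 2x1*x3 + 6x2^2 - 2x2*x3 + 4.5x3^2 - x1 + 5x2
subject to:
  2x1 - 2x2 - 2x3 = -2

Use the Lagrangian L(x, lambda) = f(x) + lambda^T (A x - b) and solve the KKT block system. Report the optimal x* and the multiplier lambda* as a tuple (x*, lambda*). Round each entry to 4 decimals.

Form the Lagrangian:
  L(x, lambda) = (1/2) x^T Q x + c^T x + lambda^T (A x - b)
Stationarity (grad_x L = 0): Q x + c + A^T lambda = 0.
Primal feasibility: A x = b.

This gives the KKT block system:
  [ Q   A^T ] [ x     ]   [-c ]
  [ A    0  ] [ lambda ] = [ b ]

Solving the linear system:
  x*      = (-0.4779, 0.1062, 0.4159)
  lambda* = (2.2434)
  f(x*)   = 2.7478

x* = (-0.4779, 0.1062, 0.4159), lambda* = (2.2434)


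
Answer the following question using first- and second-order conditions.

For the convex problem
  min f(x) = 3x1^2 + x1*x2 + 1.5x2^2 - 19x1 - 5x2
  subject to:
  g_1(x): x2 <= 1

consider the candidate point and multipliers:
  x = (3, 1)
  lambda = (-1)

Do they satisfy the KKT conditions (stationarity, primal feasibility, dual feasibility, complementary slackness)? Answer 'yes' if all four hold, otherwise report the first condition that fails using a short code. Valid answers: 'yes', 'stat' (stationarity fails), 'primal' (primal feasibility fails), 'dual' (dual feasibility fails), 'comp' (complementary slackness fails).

Gradient of f: grad f(x) = Q x + c = (0, 1)
Constraint values g_i(x) = a_i^T x - b_i:
  g_1((3, 1)) = 0
Stationarity residual: grad f(x) + sum_i lambda_i a_i = (0, 0)
  -> stationarity OK
Primal feasibility (all g_i <= 0): OK
Dual feasibility (all lambda_i >= 0): FAILS
Complementary slackness (lambda_i * g_i(x) = 0 for all i): OK

Verdict: the first failing condition is dual_feasibility -> dual.

dual


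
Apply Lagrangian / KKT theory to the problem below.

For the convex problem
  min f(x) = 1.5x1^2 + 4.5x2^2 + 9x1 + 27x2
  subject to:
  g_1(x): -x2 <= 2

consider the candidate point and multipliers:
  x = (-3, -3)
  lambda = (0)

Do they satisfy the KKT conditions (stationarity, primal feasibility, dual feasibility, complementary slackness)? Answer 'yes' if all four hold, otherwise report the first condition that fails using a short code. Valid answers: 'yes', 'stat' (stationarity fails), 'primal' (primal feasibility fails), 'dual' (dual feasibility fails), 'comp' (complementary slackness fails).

Gradient of f: grad f(x) = Q x + c = (0, 0)
Constraint values g_i(x) = a_i^T x - b_i:
  g_1((-3, -3)) = 1
Stationarity residual: grad f(x) + sum_i lambda_i a_i = (0, 0)
  -> stationarity OK
Primal feasibility (all g_i <= 0): FAILS
Dual feasibility (all lambda_i >= 0): OK
Complementary slackness (lambda_i * g_i(x) = 0 for all i): OK

Verdict: the first failing condition is primal_feasibility -> primal.

primal


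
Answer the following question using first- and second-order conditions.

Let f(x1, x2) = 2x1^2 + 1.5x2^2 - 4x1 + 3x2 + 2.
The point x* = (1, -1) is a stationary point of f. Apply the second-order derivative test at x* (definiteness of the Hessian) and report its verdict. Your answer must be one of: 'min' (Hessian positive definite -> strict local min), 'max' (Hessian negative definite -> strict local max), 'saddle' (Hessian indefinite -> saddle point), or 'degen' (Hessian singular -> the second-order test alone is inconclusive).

Compute the Hessian H = grad^2 f:
  H = [[4, 0], [0, 3]]
Verify stationarity: grad f(x*) = H x* + g = (0, 0).
Eigenvalues of H: 3, 4.
Both eigenvalues > 0, so H is positive definite -> x* is a strict local min.

min


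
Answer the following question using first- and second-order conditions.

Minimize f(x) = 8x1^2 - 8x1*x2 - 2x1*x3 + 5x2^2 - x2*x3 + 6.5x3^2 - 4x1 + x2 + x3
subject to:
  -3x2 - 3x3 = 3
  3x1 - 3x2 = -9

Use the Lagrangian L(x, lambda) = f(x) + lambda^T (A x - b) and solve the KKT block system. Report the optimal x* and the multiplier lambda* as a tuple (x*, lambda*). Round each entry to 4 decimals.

Form the Lagrangian:
  L(x, lambda) = (1/2) x^T Q x + c^T x + lambda^T (A x - b)
Stationarity (grad_x L = 0): Q x + c + A^T lambda = 0.
Primal feasibility: A x = b.

This gives the KKT block system:
  [ Q   A^T ] [ x     ]   [-c ]
  [ A    0  ] [ lambda ] = [ b ]

Solving the linear system:
  x*      = (-2.3793, 0.6207, -1.6207)
  lambda* = (-5.3103, 14.5977)
  f(x*)   = 77.9138

x* = (-2.3793, 0.6207, -1.6207), lambda* = (-5.3103, 14.5977)
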